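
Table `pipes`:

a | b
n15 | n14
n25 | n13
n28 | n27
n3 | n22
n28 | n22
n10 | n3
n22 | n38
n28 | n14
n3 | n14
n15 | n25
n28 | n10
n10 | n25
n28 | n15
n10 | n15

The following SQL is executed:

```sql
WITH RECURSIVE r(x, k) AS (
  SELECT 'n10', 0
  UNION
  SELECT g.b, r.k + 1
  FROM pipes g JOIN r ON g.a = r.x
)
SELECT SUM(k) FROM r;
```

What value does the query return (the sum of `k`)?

17

Base: (n10, k=0).
Iteration 1: edges from {n10} -> (n15, k=1), (n25, k=1), (n3, k=1).
Iteration 2: edges from {n15,n25,n3} -> (n13, k=2), (n14, k=2), (n22, k=2), (n25, k=2). [UNION drops 1 duplicate row(s)]
Iteration 3: edges from {n13,n14,n22,n25} -> (n13, k=3), (n38, k=3).
Iteration 4: no outgoing edges from {n13,n38}; recursion stops.
SUM(k) = 0 + 1 + 1 + 1 + 2 + 2 + 2 + 2 + 3 + 3 = 17.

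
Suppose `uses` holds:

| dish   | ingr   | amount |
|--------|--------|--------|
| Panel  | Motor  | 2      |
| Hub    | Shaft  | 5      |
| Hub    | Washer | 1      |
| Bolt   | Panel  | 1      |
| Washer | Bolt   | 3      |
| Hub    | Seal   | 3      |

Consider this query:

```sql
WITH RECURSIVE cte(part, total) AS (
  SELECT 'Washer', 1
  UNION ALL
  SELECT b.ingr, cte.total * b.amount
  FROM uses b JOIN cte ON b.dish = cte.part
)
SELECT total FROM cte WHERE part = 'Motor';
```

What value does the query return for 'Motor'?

6

Base: (Washer, total=1).
Iteration 1: components of {Washer} -> Bolt = 1*3 = 3.
Iteration 2: components of {Bolt} -> Panel = 3*1 = 3.
Iteration 3: components of {Panel} -> Motor = 3*2 = 6.
Iteration 4: no further components; recursion stops.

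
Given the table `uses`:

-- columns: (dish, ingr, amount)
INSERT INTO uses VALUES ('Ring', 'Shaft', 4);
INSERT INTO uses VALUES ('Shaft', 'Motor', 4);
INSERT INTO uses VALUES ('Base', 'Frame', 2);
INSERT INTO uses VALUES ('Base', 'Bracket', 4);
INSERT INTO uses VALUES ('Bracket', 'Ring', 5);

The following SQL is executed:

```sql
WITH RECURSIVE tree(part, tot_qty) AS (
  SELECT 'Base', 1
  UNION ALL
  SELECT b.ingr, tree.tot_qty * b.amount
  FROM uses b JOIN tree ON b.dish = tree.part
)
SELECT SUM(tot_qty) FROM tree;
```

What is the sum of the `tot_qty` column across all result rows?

Base: (Base, tot_qty=1).
Iteration 1: components of {Base} -> Bracket = 1*4 = 4, Frame = 1*2 = 2.
Iteration 2: components of {Bracket,Frame} -> Ring = 4*5 = 20.
Iteration 3: components of {Ring} -> Shaft = 20*4 = 80.
Iteration 4: components of {Shaft} -> Motor = 80*4 = 320.
Iteration 5: no further components; recursion stops.
SUM(tot_qty) = 1 + 4 + 2 + 20 + 80 + 320 = 427.

427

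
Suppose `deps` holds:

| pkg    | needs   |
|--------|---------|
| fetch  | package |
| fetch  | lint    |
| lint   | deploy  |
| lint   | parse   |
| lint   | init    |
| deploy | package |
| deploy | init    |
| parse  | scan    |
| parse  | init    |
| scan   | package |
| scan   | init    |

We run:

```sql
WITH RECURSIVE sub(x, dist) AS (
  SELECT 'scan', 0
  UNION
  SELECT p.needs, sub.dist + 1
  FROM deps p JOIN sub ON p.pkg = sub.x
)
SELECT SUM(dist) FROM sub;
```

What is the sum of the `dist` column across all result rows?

Base: (scan, dist=0).
Iteration 1: edges from {scan} -> (init, dist=1), (package, dist=1).
Iteration 2: no outgoing edges from {init,package}; recursion stops.
SUM(dist) = 0 + 1 + 1 = 2.

2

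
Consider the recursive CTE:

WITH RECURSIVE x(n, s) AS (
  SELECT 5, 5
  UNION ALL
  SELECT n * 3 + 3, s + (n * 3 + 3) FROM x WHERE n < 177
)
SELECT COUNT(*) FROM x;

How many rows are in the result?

Base: n=5, s=5.
Iteration 1: 5 < 177 holds -> n = 5 * 3 + 3 = 18, s = 5 + 18 = 23.
Iteration 2: 18 < 177 holds -> n = 18 * 3 + 3 = 57, s = 23 + 57 = 80.
Iteration 3: 57 < 177 holds -> n = 57 * 3 + 3 = 174, s = 80 + 174 = 254.
Iteration 4: 174 < 177 holds -> n = 174 * 3 + 3 = 525, s = 254 + 525 = 779.
Iteration 5: 525 < 177 fails; recursion stops.
Total rows emitted: 5.

5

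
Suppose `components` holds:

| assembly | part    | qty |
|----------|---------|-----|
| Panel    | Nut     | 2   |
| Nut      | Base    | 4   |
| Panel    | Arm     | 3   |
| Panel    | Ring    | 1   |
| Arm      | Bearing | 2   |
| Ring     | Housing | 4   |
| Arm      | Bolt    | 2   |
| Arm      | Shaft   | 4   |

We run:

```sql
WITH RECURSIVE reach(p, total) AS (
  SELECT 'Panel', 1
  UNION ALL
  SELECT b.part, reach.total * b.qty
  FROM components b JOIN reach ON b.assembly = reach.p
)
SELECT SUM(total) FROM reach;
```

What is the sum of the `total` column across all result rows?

Base: (Panel, total=1).
Iteration 1: components of {Panel} -> Arm = 1*3 = 3, Nut = 1*2 = 2, Ring = 1*1 = 1.
Iteration 2: components of {Arm,Nut,Ring} -> Base = 2*4 = 8, Bearing = 3*2 = 6, Bolt = 3*2 = 6, Housing = 1*4 = 4, Shaft = 3*4 = 12.
Iteration 3: no further components; recursion stops.
SUM(total) = 1 + 2 + 3 + 1 + 8 + 6 + 6 + 12 + 4 = 43.

43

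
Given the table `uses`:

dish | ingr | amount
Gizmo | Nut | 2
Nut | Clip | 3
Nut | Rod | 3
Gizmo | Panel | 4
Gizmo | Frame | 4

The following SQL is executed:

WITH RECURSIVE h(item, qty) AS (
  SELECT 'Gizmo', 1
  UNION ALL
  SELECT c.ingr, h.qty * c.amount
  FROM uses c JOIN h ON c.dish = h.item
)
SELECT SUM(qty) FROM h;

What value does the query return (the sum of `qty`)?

23

Base: (Gizmo, qty=1).
Iteration 1: components of {Gizmo} -> Frame = 1*4 = 4, Nut = 1*2 = 2, Panel = 1*4 = 4.
Iteration 2: components of {Frame,Nut,Panel} -> Clip = 2*3 = 6, Rod = 2*3 = 6.
Iteration 3: no further components; recursion stops.
SUM(qty) = 1 + 2 + 4 + 4 + 6 + 6 = 23.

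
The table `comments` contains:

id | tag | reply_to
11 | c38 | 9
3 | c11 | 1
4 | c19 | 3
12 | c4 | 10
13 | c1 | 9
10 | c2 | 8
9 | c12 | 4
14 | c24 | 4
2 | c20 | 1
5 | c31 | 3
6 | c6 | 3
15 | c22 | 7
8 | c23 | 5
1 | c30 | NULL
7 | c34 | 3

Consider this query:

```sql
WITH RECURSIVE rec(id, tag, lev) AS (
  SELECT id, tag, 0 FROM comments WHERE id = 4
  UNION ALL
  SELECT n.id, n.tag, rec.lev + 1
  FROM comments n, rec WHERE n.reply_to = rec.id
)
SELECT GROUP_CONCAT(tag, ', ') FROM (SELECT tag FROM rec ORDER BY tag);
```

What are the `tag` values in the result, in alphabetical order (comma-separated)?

c1, c12, c19, c24, c38

Base: id=4 (c19) at lev 0.
Iteration 1: rows with reply_to in {4} -> c12 (id 9, lev 1), c24 (id 14, lev 1).
Iteration 2: rows with reply_to in {9,14} -> c38 (id 11, lev 2), c1 (id 13, lev 2).
Iteration 3: no rows with reply_to in {11,13}; recursion stops.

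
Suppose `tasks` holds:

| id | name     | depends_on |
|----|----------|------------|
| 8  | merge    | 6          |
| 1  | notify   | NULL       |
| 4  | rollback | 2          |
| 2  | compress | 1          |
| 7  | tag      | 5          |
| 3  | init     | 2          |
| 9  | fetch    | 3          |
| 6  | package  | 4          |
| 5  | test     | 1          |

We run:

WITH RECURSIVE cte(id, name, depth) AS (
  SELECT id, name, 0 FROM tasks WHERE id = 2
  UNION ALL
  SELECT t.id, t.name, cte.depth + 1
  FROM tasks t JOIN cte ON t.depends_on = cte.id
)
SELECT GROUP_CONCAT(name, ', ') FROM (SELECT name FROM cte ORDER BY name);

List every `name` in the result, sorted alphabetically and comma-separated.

compress, fetch, init, merge, package, rollback

Base: id=2 (compress) at depth 0.
Iteration 1: rows with depends_on in {2} -> init (id 3, depth 1), rollback (id 4, depth 1).
Iteration 2: rows with depends_on in {3,4} -> package (id 6, depth 2), fetch (id 9, depth 2).
Iteration 3: rows with depends_on in {6,9} -> merge (id 8, depth 3).
Iteration 4: no rows with depends_on in {8}; recursion stops.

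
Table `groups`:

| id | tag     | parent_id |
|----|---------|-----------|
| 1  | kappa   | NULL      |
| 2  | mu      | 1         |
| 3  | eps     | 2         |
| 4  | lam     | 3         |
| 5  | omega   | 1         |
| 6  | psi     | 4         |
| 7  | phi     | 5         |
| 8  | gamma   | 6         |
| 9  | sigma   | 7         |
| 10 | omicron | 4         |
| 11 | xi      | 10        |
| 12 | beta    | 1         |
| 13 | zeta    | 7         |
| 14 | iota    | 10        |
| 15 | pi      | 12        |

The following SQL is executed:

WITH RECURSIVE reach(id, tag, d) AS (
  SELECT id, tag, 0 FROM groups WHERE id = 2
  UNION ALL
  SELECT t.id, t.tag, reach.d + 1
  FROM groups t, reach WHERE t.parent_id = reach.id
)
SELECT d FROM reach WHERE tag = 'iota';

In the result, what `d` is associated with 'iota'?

4

Base: id=2 (mu) at d 0.
Iteration 1: rows with parent_id in {2} -> eps (id 3, d 1).
Iteration 2: rows with parent_id in {3} -> lam (id 4, d 2).
Iteration 3: rows with parent_id in {4} -> psi (id 6, d 3), omicron (id 10, d 3).
Iteration 4: rows with parent_id in {6,10} -> gamma (id 8, d 4), xi (id 11, d 4), iota (id 14, d 4).
Iteration 5: no rows with parent_id in {8,11,14}; recursion stops.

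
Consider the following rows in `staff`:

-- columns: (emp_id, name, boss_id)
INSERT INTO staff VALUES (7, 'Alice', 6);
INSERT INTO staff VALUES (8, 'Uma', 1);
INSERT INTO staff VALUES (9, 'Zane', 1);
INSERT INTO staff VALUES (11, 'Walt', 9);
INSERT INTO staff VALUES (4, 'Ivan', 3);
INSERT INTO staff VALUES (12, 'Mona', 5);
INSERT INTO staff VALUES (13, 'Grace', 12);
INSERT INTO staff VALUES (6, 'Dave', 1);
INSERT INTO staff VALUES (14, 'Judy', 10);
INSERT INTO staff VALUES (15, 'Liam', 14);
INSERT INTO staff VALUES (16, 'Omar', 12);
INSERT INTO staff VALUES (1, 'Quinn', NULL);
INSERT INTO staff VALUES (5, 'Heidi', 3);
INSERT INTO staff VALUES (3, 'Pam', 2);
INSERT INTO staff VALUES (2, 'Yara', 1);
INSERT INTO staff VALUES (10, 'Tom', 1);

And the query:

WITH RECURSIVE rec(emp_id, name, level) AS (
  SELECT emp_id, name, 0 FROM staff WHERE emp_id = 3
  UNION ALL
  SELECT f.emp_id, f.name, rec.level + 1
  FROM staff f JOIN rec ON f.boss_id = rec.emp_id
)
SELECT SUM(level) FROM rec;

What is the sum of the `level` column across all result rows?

10

Base: emp_id=3 (Pam) at level 0.
Iteration 1: rows with boss_id in {3} -> Ivan (id 4, level 1), Heidi (id 5, level 1).
Iteration 2: rows with boss_id in {4,5} -> Mona (id 12, level 2).
Iteration 3: rows with boss_id in {12} -> Grace (id 13, level 3), Omar (id 16, level 3).
Iteration 4: no rows with boss_id in {13,16}; recursion stops.
SUM(level) = 0 + 1 + 1 + 2 + 3 + 3 = 10.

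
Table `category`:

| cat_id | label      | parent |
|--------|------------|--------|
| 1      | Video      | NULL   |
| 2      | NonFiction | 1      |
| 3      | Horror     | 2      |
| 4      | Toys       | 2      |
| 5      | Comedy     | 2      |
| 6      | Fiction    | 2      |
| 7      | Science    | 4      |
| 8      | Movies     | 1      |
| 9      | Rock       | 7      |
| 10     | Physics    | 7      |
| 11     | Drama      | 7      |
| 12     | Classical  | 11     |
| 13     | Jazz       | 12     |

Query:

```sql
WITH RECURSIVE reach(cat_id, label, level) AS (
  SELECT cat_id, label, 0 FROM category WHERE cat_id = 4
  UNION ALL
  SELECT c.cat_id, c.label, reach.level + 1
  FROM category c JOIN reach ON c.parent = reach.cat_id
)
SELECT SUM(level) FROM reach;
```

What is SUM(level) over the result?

14

Base: cat_id=4 (Toys) at level 0.
Iteration 1: rows with parent in {4} -> Science (id 7, level 1).
Iteration 2: rows with parent in {7} -> Rock (id 9, level 2), Physics (id 10, level 2), Drama (id 11, level 2).
Iteration 3: rows with parent in {9,10,11} -> Classical (id 12, level 3).
Iteration 4: rows with parent in {12} -> Jazz (id 13, level 4).
Iteration 5: no rows with parent in {13}; recursion stops.
SUM(level) = 0 + 1 + 2 + 2 + 2 + 3 + 4 = 14.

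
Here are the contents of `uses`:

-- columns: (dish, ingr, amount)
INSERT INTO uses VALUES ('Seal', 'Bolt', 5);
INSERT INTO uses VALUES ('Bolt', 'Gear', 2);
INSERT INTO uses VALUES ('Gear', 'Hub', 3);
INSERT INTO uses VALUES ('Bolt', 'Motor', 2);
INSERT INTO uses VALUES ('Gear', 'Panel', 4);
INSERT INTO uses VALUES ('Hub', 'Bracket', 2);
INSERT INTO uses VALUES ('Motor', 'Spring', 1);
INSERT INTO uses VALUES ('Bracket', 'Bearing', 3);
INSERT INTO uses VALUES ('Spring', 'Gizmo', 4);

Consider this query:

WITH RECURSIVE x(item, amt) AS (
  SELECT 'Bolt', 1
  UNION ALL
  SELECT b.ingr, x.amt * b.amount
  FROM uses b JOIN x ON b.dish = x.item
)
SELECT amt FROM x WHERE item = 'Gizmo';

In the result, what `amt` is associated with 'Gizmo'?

Base: (Bolt, amt=1).
Iteration 1: components of {Bolt} -> Gear = 1*2 = 2, Motor = 1*2 = 2.
Iteration 2: components of {Gear,Motor} -> Hub = 2*3 = 6, Panel = 2*4 = 8, Spring = 2*1 = 2.
Iteration 3: components of {Hub,Panel,Spring} -> Bracket = 6*2 = 12, Gizmo = 2*4 = 8.
Iteration 4: components of {Bracket,Gizmo} -> Bearing = 12*3 = 36.
Iteration 5: no further components; recursion stops.

8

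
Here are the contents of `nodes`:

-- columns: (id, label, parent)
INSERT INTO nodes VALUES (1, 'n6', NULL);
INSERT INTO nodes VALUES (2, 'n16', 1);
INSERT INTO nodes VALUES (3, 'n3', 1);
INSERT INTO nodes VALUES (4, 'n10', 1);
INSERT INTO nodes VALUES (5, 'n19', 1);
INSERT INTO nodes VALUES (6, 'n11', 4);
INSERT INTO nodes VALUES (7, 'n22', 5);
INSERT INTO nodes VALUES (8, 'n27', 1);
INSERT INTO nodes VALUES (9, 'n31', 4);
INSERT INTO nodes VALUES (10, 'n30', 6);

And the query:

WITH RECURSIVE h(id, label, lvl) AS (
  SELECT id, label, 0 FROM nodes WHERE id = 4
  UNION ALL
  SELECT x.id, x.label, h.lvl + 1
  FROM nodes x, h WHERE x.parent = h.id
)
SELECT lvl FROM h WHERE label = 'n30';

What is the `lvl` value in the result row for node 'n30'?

Base: id=4 (n10) at lvl 0.
Iteration 1: rows with parent in {4} -> n11 (id 6, lvl 1), n31 (id 9, lvl 1).
Iteration 2: rows with parent in {6,9} -> n30 (id 10, lvl 2).
Iteration 3: no rows with parent in {10}; recursion stops.

2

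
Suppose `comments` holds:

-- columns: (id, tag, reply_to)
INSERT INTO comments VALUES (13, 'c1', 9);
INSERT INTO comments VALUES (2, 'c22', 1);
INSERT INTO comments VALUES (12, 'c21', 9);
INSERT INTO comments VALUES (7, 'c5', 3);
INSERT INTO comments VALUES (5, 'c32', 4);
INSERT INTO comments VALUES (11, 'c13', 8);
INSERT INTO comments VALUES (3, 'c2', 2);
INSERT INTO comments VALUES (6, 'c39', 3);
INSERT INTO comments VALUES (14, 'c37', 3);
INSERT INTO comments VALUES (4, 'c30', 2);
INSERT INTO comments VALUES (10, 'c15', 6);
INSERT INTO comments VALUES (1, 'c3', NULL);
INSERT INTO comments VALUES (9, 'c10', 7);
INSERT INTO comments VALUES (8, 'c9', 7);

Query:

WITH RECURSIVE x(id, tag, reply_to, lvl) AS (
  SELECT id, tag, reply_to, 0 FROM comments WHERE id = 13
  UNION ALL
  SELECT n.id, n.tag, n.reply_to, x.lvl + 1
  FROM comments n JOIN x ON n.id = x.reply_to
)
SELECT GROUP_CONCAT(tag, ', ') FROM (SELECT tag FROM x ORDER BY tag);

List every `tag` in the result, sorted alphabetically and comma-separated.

c1, c10, c2, c22, c3, c5

Base: id=13 (c1), reply_to=9, lvl 0.
Iteration 1: join on id=9 -> c10 (id 9, reply_to=7, lvl 1).
Iteration 2: join on id=7 -> c5 (id 7, reply_to=3, lvl 2).
Iteration 3: join on id=3 -> c2 (id 3, reply_to=2, lvl 3).
Iteration 4: join on id=2 -> c22 (id 2, reply_to=1, lvl 4).
Iteration 5: join on id=1 -> c3 (id 1, reply_to=NULL, lvl 5).
Iteration 6: reply_to is NULL; no match; recursion stops.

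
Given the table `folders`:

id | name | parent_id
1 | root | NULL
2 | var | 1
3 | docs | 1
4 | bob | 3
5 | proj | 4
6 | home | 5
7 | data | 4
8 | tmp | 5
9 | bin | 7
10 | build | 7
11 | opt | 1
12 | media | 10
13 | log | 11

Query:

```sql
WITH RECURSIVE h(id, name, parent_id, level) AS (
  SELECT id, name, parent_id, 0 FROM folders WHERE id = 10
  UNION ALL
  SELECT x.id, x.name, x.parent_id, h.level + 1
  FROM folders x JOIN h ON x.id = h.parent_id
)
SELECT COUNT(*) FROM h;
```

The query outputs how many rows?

5

Base: id=10 (build), parent_id=7, level 0.
Iteration 1: join on id=7 -> data (id 7, parent_id=4, level 1).
Iteration 2: join on id=4 -> bob (id 4, parent_id=3, level 2).
Iteration 3: join on id=3 -> docs (id 3, parent_id=1, level 3).
Iteration 4: join on id=1 -> root (id 1, parent_id=NULL, level 4).
Iteration 5: parent_id is NULL; no match; recursion stops.
Total rows emitted: 5.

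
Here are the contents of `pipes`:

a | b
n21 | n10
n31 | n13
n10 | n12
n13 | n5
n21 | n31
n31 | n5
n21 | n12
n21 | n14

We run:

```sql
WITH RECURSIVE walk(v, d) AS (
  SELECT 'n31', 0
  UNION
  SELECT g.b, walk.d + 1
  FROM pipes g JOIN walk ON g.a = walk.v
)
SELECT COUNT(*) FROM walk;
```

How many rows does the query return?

Base: (n31, d=0).
Iteration 1: edges from {n31} -> (n13, d=1), (n5, d=1).
Iteration 2: edges from {n13,n5} -> (n5, d=2).
Iteration 3: no outgoing edges from {n5}; recursion stops.
Total rows emitted: 4.

4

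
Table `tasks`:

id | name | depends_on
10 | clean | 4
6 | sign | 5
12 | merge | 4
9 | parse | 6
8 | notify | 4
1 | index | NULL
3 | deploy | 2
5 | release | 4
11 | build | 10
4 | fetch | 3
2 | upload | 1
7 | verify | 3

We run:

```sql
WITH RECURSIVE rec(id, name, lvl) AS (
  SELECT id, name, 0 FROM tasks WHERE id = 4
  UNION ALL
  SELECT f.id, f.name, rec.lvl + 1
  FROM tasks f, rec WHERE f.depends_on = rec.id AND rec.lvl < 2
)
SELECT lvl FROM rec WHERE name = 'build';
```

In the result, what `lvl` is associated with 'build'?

Base: id=4 (fetch) at lvl 0.
Iteration 1: rows with depends_on in {4} -> release (id 5, lvl 1), notify (id 8, lvl 1), clean (id 10, lvl 1), merge (id 12, lvl 1).
Iteration 2: rows with depends_on in {5,8,10,12} -> sign (id 6, lvl 2), build (id 11, lvl 2).
Iteration 3: lvl < 2 fails for all current rows; recursion stops.

2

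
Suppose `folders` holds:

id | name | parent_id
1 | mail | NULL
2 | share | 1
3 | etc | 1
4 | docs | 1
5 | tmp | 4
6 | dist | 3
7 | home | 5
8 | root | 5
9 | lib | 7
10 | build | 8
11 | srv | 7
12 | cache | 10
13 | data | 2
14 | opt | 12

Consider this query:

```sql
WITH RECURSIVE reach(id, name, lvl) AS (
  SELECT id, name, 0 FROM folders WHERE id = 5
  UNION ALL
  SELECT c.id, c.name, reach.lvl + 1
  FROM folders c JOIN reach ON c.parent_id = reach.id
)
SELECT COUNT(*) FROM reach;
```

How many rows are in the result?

Base: id=5 (tmp) at lvl 0.
Iteration 1: rows with parent_id in {5} -> home (id 7, lvl 1), root (id 8, lvl 1).
Iteration 2: rows with parent_id in {7,8} -> lib (id 9, lvl 2), build (id 10, lvl 2), srv (id 11, lvl 2).
Iteration 3: rows with parent_id in {9,10,11} -> cache (id 12, lvl 3).
Iteration 4: rows with parent_id in {12} -> opt (id 14, lvl 4).
Iteration 5: no rows with parent_id in {14}; recursion stops.
Total rows emitted: 8.

8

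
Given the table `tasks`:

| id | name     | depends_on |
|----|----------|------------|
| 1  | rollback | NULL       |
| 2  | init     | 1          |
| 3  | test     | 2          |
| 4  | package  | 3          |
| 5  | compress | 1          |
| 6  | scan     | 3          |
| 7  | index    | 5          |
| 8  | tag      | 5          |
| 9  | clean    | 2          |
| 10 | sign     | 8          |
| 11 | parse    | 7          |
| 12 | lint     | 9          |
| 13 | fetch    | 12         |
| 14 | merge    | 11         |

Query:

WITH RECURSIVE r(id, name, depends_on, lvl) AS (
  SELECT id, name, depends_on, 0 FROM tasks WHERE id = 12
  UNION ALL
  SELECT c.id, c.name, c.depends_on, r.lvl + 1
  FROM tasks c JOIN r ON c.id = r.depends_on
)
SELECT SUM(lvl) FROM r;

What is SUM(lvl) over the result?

Base: id=12 (lint), depends_on=9, lvl 0.
Iteration 1: join on id=9 -> clean (id 9, depends_on=2, lvl 1).
Iteration 2: join on id=2 -> init (id 2, depends_on=1, lvl 2).
Iteration 3: join on id=1 -> rollback (id 1, depends_on=NULL, lvl 3).
Iteration 4: depends_on is NULL; no match; recursion stops.
SUM(lvl) = 0 + 1 + 2 + 3 = 6.

6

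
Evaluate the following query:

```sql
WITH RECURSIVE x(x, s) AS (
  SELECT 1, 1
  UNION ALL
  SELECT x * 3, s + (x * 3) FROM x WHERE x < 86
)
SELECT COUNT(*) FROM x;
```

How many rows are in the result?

Base: x=1, s=1.
Iteration 1: 1 < 86 holds -> x = 1 * 3 = 3, s = 1 + 3 = 4.
Iteration 2: 3 < 86 holds -> x = 3 * 3 = 9, s = 4 + 9 = 13.
Iteration 3: 9 < 86 holds -> x = 9 * 3 = 27, s = 13 + 27 = 40.
Iteration 4: 27 < 86 holds -> x = 27 * 3 = 81, s = 40 + 81 = 121.
Iteration 5: 81 < 86 holds -> x = 81 * 3 = 243, s = 121 + 243 = 364.
Iteration 6: 243 < 86 fails; recursion stops.
Total rows emitted: 6.

6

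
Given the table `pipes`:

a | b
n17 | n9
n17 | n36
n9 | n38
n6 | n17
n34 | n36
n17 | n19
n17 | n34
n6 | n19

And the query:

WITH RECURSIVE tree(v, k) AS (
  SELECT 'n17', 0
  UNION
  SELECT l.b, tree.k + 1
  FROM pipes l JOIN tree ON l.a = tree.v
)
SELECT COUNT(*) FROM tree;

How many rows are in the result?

7

Base: (n17, k=0).
Iteration 1: edges from {n17} -> (n19, k=1), (n34, k=1), (n36, k=1), (n9, k=1).
Iteration 2: edges from {n19,n34,n36,n9} -> (n36, k=2), (n38, k=2).
Iteration 3: no outgoing edges from {n36,n38}; recursion stops.
Total rows emitted: 7.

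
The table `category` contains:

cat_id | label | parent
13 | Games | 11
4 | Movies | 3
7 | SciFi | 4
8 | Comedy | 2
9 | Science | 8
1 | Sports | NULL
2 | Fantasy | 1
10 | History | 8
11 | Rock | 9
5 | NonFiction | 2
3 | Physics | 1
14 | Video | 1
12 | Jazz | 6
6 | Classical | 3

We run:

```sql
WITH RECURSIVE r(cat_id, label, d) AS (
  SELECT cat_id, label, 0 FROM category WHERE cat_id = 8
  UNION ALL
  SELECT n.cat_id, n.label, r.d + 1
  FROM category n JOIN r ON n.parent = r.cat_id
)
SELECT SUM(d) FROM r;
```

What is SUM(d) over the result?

7

Base: cat_id=8 (Comedy) at d 0.
Iteration 1: rows with parent in {8} -> Science (id 9, d 1), History (id 10, d 1).
Iteration 2: rows with parent in {9,10} -> Rock (id 11, d 2).
Iteration 3: rows with parent in {11} -> Games (id 13, d 3).
Iteration 4: no rows with parent in {13}; recursion stops.
SUM(d) = 0 + 1 + 1 + 2 + 3 = 7.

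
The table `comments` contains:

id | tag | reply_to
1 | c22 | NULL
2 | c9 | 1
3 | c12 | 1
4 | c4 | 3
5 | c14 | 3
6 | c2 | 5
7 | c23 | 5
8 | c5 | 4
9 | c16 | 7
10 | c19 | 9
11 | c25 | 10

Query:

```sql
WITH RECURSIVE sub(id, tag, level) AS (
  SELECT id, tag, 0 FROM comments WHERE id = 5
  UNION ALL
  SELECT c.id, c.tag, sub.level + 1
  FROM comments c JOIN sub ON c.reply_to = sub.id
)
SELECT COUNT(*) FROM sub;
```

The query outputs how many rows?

Base: id=5 (c14) at level 0.
Iteration 1: rows with reply_to in {5} -> c2 (id 6, level 1), c23 (id 7, level 1).
Iteration 2: rows with reply_to in {6,7} -> c16 (id 9, level 2).
Iteration 3: rows with reply_to in {9} -> c19 (id 10, level 3).
Iteration 4: rows with reply_to in {10} -> c25 (id 11, level 4).
Iteration 5: no rows with reply_to in {11}; recursion stops.
Total rows emitted: 6.

6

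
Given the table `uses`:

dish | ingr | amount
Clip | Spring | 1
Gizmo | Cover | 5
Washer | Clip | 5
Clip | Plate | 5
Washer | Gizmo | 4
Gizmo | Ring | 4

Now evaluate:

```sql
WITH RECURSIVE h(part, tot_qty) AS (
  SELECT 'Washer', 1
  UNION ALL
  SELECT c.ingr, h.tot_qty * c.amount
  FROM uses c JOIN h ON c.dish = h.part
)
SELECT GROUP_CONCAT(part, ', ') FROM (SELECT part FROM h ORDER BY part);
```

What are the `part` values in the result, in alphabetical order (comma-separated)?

Base: (Washer, tot_qty=1).
Iteration 1: components of {Washer} -> Clip = 1*5 = 5, Gizmo = 1*4 = 4.
Iteration 2: components of {Clip,Gizmo} -> Cover = 4*5 = 20, Plate = 5*5 = 25, Ring = 4*4 = 16, Spring = 5*1 = 5.
Iteration 3: no further components; recursion stops.

Clip, Cover, Gizmo, Plate, Ring, Spring, Washer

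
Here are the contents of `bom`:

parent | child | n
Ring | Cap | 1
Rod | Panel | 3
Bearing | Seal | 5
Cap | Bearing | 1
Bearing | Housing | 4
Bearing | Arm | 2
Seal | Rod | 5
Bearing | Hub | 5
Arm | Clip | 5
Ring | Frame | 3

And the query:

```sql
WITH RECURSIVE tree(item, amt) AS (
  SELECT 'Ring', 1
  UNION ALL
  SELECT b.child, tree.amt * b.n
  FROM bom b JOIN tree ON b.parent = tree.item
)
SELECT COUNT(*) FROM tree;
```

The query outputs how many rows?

Base: (Ring, amt=1).
Iteration 1: components of {Ring} -> Cap = 1*1 = 1, Frame = 1*3 = 3.
Iteration 2: components of {Cap,Frame} -> Bearing = 1*1 = 1.
Iteration 3: components of {Bearing} -> Arm = 1*2 = 2, Housing = 1*4 = 4, Hub = 1*5 = 5, Seal = 1*5 = 5.
Iteration 4: components of {Arm,Housing,Hub,Seal} -> Clip = 2*5 = 10, Rod = 5*5 = 25.
Iteration 5: components of {Clip,Rod} -> Panel = 25*3 = 75.
Iteration 6: no further components; recursion stops.
Total rows emitted: 11.

11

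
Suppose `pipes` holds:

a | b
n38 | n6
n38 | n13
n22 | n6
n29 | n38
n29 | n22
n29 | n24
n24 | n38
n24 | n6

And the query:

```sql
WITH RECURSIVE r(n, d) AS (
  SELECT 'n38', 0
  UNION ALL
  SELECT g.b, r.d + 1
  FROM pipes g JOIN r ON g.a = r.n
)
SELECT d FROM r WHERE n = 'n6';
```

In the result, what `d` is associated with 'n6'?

Base: (n38, d=0).
Iteration 1: edges from {n38} -> (n13, d=1), (n6, d=1).
Iteration 2: no outgoing edges from {n13,n6}; recursion stops.

1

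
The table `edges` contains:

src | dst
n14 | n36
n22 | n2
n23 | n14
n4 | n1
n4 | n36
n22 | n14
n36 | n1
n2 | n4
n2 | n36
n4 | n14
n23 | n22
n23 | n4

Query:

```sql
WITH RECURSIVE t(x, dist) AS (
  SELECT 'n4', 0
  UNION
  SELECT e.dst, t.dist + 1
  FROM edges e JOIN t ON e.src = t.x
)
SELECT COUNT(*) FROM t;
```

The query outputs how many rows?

Base: (n4, dist=0).
Iteration 1: edges from {n4} -> (n1, dist=1), (n14, dist=1), (n36, dist=1).
Iteration 2: edges from {n1,n14,n36} -> (n1, dist=2), (n36, dist=2).
Iteration 3: edges from {n1,n36} -> (n1, dist=3).
Iteration 4: no outgoing edges from {n1}; recursion stops.
Total rows emitted: 7.

7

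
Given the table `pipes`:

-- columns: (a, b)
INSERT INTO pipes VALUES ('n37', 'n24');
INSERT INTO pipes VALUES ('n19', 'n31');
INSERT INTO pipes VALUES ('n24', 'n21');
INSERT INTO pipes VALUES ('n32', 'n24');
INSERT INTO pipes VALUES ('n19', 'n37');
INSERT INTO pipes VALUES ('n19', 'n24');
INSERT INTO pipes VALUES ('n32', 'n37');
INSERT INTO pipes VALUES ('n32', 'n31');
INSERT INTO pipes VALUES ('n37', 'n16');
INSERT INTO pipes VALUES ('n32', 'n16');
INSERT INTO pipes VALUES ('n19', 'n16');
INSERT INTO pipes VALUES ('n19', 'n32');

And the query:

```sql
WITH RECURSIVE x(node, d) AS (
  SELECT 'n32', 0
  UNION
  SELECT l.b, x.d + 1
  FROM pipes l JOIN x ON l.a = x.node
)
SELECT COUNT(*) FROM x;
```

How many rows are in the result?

Base: (n32, d=0).
Iteration 1: edges from {n32} -> (n16, d=1), (n24, d=1), (n31, d=1), (n37, d=1).
Iteration 2: edges from {n16,n24,n31,n37} -> (n16, d=2), (n21, d=2), (n24, d=2).
Iteration 3: edges from {n16,n21,n24} -> (n21, d=3).
Iteration 4: no outgoing edges from {n21}; recursion stops.
Total rows emitted: 9.

9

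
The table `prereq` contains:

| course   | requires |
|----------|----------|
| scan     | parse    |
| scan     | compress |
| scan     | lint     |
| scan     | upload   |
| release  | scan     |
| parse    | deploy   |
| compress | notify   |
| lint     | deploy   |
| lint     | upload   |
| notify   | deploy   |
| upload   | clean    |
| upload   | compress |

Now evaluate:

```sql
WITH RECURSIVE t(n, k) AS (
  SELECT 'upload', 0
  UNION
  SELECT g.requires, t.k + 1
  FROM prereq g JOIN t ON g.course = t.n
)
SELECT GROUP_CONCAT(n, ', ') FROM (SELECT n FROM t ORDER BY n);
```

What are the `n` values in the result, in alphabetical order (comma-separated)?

Base: (upload, k=0).
Iteration 1: edges from {upload} -> (clean, k=1), (compress, k=1).
Iteration 2: edges from {clean,compress} -> (notify, k=2).
Iteration 3: edges from {notify} -> (deploy, k=3).
Iteration 4: no outgoing edges from {deploy}; recursion stops.

clean, compress, deploy, notify, upload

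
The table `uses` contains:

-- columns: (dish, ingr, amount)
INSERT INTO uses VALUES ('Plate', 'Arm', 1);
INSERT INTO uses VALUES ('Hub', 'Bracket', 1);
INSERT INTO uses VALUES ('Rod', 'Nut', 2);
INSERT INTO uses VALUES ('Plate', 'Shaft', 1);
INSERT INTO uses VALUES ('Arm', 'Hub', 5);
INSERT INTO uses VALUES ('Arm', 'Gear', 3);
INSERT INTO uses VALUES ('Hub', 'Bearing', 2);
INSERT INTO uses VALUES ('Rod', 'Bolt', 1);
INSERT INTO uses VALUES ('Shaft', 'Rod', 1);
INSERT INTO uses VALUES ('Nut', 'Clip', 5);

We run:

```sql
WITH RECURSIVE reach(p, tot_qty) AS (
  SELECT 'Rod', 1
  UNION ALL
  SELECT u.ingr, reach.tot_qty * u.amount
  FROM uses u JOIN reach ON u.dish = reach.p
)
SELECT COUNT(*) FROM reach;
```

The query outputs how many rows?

Base: (Rod, tot_qty=1).
Iteration 1: components of {Rod} -> Bolt = 1*1 = 1, Nut = 1*2 = 2.
Iteration 2: components of {Bolt,Nut} -> Clip = 2*5 = 10.
Iteration 3: no further components; recursion stops.
Total rows emitted: 4.

4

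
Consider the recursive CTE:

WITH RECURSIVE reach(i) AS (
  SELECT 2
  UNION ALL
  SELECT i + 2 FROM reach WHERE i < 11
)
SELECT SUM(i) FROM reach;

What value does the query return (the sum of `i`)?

Base: i=2.
Iteration 1: 2 < 11 holds -> i = 2 + 2 = 4.
Iteration 2: 4 < 11 holds -> i = 4 + 2 = 6.
Iteration 3: 6 < 11 holds -> i = 6 + 2 = 8.
Iteration 4: 8 < 11 holds -> i = 8 + 2 = 10.
Iteration 5: 10 < 11 holds -> i = 10 + 2 = 12.
Iteration 6: 12 < 11 fails; recursion stops.
SUM(i) = 2 + 4 + 6 + 8 + 10 + 12 = 42.

42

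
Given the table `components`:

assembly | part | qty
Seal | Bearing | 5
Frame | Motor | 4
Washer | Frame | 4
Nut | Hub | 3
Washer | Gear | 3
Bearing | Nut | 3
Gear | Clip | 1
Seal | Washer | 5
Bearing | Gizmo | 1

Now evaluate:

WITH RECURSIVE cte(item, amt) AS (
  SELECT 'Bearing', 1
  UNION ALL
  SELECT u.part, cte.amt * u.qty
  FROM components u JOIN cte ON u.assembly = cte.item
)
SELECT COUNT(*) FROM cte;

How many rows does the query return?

Base: (Bearing, amt=1).
Iteration 1: components of {Bearing} -> Gizmo = 1*1 = 1, Nut = 1*3 = 3.
Iteration 2: components of {Gizmo,Nut} -> Hub = 3*3 = 9.
Iteration 3: no further components; recursion stops.
Total rows emitted: 4.

4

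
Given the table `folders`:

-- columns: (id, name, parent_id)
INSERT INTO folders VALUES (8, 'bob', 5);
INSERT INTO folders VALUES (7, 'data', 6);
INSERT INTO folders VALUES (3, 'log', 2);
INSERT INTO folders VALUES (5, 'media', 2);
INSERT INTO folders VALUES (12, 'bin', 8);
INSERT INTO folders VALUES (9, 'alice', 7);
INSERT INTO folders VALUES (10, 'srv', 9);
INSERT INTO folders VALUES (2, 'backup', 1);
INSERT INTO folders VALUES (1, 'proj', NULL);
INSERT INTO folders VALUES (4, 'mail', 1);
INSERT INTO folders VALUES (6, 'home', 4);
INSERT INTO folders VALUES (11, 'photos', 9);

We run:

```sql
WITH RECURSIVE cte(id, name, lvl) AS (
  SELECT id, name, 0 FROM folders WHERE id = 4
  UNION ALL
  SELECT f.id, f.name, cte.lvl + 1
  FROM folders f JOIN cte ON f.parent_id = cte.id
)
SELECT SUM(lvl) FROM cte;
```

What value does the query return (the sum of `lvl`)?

14

Base: id=4 (mail) at lvl 0.
Iteration 1: rows with parent_id in {4} -> home (id 6, lvl 1).
Iteration 2: rows with parent_id in {6} -> data (id 7, lvl 2).
Iteration 3: rows with parent_id in {7} -> alice (id 9, lvl 3).
Iteration 4: rows with parent_id in {9} -> srv (id 10, lvl 4), photos (id 11, lvl 4).
Iteration 5: no rows with parent_id in {10,11}; recursion stops.
SUM(lvl) = 0 + 1 + 2 + 3 + 4 + 4 = 14.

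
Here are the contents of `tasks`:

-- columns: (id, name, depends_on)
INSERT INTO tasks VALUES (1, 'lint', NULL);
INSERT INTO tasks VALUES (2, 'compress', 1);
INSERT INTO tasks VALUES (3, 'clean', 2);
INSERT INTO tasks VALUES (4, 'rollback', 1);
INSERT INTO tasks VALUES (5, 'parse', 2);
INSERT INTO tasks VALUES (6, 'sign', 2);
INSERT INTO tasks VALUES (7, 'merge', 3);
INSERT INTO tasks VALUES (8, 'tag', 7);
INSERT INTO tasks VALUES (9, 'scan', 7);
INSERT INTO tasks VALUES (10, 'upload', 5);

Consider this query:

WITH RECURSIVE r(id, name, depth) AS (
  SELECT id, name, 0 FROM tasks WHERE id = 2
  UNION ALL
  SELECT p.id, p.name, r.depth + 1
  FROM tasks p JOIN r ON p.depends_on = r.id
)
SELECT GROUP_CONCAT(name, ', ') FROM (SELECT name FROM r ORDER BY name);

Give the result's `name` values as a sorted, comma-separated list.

clean, compress, merge, parse, scan, sign, tag, upload

Base: id=2 (compress) at depth 0.
Iteration 1: rows with depends_on in {2} -> clean (id 3, depth 1), parse (id 5, depth 1), sign (id 6, depth 1).
Iteration 2: rows with depends_on in {3,5,6} -> merge (id 7, depth 2), upload (id 10, depth 2).
Iteration 3: rows with depends_on in {7,10} -> tag (id 8, depth 3), scan (id 9, depth 3).
Iteration 4: no rows with depends_on in {8,9}; recursion stops.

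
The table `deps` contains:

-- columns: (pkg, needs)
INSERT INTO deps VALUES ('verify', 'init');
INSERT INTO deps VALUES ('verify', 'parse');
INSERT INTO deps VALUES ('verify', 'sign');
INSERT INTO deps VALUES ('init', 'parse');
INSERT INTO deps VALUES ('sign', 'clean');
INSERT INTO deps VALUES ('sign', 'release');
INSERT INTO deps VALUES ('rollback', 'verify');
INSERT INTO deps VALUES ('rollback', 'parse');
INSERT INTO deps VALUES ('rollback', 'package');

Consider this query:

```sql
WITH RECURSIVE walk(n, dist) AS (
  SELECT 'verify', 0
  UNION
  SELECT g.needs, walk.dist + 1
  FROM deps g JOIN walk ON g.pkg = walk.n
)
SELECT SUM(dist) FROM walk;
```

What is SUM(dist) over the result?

9

Base: (verify, dist=0).
Iteration 1: edges from {verify} -> (init, dist=1), (parse, dist=1), (sign, dist=1).
Iteration 2: edges from {init,parse,sign} -> (clean, dist=2), (parse, dist=2), (release, dist=2).
Iteration 3: no outgoing edges from {clean,parse,release}; recursion stops.
SUM(dist) = 0 + 1 + 1 + 1 + 2 + 2 + 2 = 9.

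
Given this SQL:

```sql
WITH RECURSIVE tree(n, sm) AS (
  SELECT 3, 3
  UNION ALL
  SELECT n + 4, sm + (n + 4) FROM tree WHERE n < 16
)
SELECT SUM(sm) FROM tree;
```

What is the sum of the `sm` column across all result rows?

Base: n=3, sm=3.
Iteration 1: 3 < 16 holds -> n = 3 + 4 = 7, sm = 3 + 7 = 10.
Iteration 2: 7 < 16 holds -> n = 7 + 4 = 11, sm = 10 + 11 = 21.
Iteration 3: 11 < 16 holds -> n = 11 + 4 = 15, sm = 21 + 15 = 36.
Iteration 4: 15 < 16 holds -> n = 15 + 4 = 19, sm = 36 + 19 = 55.
Iteration 5: 19 < 16 fails; recursion stops.
SUM(sm) = 3 + 10 + 21 + 36 + 55 = 125.

125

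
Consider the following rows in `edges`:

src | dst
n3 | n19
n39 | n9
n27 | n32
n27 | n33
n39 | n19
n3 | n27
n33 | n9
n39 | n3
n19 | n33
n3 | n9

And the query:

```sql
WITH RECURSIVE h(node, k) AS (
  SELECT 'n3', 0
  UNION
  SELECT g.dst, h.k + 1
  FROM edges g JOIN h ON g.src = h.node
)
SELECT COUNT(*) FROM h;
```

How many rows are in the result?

7

Base: (n3, k=0).
Iteration 1: edges from {n3} -> (n19, k=1), (n27, k=1), (n9, k=1).
Iteration 2: edges from {n19,n27,n9} -> (n32, k=2), (n33, k=2). [UNION drops 1 duplicate row(s)]
Iteration 3: edges from {n32,n33} -> (n9, k=3).
Iteration 4: no outgoing edges from {n9}; recursion stops.
Total rows emitted: 7.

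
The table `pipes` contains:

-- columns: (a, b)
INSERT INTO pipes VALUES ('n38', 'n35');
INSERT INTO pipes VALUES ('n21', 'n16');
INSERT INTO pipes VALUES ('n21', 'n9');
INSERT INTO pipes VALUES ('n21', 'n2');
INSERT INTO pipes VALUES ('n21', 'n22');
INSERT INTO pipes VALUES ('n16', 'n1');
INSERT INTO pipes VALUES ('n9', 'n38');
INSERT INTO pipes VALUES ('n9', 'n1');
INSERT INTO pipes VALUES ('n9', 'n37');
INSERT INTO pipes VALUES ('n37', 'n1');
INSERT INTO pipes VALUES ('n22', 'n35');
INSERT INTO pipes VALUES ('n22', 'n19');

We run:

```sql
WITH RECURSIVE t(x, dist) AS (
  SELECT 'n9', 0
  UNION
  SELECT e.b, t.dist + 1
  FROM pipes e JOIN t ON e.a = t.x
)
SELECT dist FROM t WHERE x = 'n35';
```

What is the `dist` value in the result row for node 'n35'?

2

Base: (n9, dist=0).
Iteration 1: edges from {n9} -> (n1, dist=1), (n37, dist=1), (n38, dist=1).
Iteration 2: edges from {n1,n37,n38} -> (n1, dist=2), (n35, dist=2).
Iteration 3: no outgoing edges from {n1,n35}; recursion stops.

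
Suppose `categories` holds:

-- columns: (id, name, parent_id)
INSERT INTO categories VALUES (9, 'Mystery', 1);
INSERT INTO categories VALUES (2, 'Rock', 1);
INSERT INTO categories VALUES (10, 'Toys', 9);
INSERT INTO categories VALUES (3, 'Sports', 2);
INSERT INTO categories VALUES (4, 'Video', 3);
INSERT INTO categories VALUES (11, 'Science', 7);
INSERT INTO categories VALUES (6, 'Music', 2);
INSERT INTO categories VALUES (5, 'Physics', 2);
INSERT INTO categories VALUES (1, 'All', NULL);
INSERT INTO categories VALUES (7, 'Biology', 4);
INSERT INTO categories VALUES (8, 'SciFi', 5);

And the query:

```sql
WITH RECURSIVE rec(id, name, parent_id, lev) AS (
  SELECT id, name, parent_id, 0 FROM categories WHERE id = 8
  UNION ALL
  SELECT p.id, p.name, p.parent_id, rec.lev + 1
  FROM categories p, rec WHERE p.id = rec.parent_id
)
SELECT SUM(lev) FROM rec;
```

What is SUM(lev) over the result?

6

Base: id=8 (SciFi), parent_id=5, lev 0.
Iteration 1: join on id=5 -> Physics (id 5, parent_id=2, lev 1).
Iteration 2: join on id=2 -> Rock (id 2, parent_id=1, lev 2).
Iteration 3: join on id=1 -> All (id 1, parent_id=NULL, lev 3).
Iteration 4: parent_id is NULL; no match; recursion stops.
SUM(lev) = 0 + 1 + 2 + 3 = 6.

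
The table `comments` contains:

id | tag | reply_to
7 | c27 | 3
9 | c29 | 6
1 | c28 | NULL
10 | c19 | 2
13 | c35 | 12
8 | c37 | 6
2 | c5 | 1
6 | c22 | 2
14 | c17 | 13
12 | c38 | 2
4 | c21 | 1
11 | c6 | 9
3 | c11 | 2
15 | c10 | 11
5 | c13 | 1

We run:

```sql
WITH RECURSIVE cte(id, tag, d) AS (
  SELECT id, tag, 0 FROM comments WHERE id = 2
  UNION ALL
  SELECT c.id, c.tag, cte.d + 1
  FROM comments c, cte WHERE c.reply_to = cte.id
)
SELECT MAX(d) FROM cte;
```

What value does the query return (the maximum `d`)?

4

Base: id=2 (c5) at d 0.
Iteration 1: rows with reply_to in {2} -> c11 (id 3, d 1), c22 (id 6, d 1), c19 (id 10, d 1), c38 (id 12, d 1).
Iteration 2: rows with reply_to in {3,6,10,12} -> c27 (id 7, d 2), c37 (id 8, d 2), c29 (id 9, d 2), c35 (id 13, d 2).
Iteration 3: rows with reply_to in {7,8,9,13} -> c6 (id 11, d 3), c17 (id 14, d 3).
Iteration 4: rows with reply_to in {11,14} -> c10 (id 15, d 4).
Iteration 5: no rows with reply_to in {15}; recursion stops.
d values: 0, 1, 1, 1, 1, 2, 2, 2, 2, 3, 3, 4; the maximum is 4.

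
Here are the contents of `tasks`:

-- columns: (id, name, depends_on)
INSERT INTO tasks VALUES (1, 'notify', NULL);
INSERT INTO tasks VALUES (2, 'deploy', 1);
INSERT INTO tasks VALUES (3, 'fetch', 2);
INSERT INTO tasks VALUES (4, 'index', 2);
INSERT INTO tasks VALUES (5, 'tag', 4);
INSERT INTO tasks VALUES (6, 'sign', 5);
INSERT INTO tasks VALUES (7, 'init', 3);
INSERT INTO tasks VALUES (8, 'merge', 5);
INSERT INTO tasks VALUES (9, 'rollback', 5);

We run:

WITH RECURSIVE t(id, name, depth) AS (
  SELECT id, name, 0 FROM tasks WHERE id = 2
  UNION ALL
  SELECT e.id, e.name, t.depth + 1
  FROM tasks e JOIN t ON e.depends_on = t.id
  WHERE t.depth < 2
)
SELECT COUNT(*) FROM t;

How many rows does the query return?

Base: id=2 (deploy) at depth 0.
Iteration 1: rows with depends_on in {2} -> fetch (id 3, depth 1), index (id 4, depth 1).
Iteration 2: rows with depends_on in {3,4} -> tag (id 5, depth 2), init (id 7, depth 2).
Iteration 3: depth < 2 fails for all current rows; recursion stops.
Total rows emitted: 5.

5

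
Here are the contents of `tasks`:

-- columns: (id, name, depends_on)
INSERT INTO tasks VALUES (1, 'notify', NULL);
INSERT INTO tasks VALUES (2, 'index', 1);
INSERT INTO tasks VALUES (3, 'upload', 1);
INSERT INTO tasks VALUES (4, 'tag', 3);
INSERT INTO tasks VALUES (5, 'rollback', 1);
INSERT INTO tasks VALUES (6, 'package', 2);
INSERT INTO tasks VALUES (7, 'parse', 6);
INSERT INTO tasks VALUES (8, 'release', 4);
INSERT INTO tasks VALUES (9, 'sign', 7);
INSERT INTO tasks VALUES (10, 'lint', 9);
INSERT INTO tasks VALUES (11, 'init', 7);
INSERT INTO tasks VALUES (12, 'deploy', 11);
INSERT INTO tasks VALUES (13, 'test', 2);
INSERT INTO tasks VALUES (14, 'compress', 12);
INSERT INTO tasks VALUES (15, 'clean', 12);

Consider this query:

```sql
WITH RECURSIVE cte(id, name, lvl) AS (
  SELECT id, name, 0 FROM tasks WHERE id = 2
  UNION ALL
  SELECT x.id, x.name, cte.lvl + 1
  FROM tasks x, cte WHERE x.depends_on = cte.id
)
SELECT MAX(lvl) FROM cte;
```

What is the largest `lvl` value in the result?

Base: id=2 (index) at lvl 0.
Iteration 1: rows with depends_on in {2} -> package (id 6, lvl 1), test (id 13, lvl 1).
Iteration 2: rows with depends_on in {6,13} -> parse (id 7, lvl 2).
Iteration 3: rows with depends_on in {7} -> sign (id 9, lvl 3), init (id 11, lvl 3).
Iteration 4: rows with depends_on in {9,11} -> lint (id 10, lvl 4), deploy (id 12, lvl 4).
Iteration 5: rows with depends_on in {10,12} -> compress (id 14, lvl 5), clean (id 15, lvl 5).
Iteration 6: no rows with depends_on in {14,15}; recursion stops.
lvl values: 0, 1, 1, 2, 3, 3, 4, 4, 5, 5; the maximum is 5.

5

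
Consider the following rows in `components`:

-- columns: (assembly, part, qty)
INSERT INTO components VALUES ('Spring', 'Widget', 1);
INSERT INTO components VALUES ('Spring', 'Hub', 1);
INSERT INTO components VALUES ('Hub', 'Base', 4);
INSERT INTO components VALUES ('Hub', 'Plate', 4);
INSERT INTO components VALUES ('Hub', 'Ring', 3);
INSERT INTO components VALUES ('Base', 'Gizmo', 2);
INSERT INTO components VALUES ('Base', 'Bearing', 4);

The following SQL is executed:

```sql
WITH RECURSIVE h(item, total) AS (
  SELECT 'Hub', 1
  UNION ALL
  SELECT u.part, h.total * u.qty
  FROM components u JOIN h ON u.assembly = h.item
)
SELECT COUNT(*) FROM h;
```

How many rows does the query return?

Base: (Hub, total=1).
Iteration 1: components of {Hub} -> Base = 1*4 = 4, Plate = 1*4 = 4, Ring = 1*3 = 3.
Iteration 2: components of {Base,Plate,Ring} -> Bearing = 4*4 = 16, Gizmo = 4*2 = 8.
Iteration 3: no further components; recursion stops.
Total rows emitted: 6.

6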